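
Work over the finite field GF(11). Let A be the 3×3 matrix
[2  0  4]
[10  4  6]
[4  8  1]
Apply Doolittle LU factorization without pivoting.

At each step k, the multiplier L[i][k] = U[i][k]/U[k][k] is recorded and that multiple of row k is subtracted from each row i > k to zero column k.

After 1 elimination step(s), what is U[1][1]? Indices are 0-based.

[col 0] pivot 2
  R1 -= 5*R0 → (0, 4, 8)  (L[1][0] := 5)
  R2 -= 2*R0 → (0, 8, 4)  (L[2][0] := 2)

U[1][1] = 4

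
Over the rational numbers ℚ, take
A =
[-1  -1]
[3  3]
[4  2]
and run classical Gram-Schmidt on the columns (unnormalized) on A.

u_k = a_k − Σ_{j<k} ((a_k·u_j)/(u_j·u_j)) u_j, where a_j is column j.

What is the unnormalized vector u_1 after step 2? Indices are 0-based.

u_1 = (-4/13, 12/13, -10/13)

Step 1: u_0 = a_0 = (-1, 3, 4).
Step 2: u_1 = a_1 − (9/13)·u_0 = (-4/13, 12/13, -10/13).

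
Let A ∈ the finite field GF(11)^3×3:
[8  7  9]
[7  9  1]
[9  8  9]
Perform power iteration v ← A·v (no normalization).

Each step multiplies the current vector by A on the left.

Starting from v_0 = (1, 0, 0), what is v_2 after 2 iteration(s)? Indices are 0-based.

v_2 = (7, 7, 0)

v_0 = (1, 0, 0).
v_1 = A·v_0 = (8, 7, 9).
v_2 = A·v_1 = (7, 7, 0).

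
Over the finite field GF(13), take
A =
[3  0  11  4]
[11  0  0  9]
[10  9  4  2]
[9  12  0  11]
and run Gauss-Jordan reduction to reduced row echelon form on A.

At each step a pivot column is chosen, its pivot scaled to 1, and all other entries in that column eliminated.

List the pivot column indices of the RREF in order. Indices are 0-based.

step 1: normalize row 0 (÷3) = (1, 0, 8, 10)
  row 1: subtract 11×row0 = (0, 0, 3, 3)
  row 2: subtract 10×row0 = (0, 9, 2, 6)
  row 3: subtract 9×row0 = (0, 12, 6, 12)
step 2: exchange rows 1,2
step 2: normalize row 1 (÷9) = (0, 1, 6, 5)
  row 3: subtract 12×row1 = (0, 0, 12, 4)
step 3: normalize row 2 (÷3) = (0, 0, 1, 1)
  row 0: subtract 8×row2 = (1, 0, 0, 2)
  row 1: subtract 6×row2 = (0, 1, 0, 12)
  row 3: subtract 12×row2 = (0, 0, 0, 5)
step 4: normalize row 3 (÷5) = (0, 0, 0, 1)
  row 0: subtract 2×row3 = (1, 0, 0, 0)
  row 1: subtract 12×row3 = (0, 1, 0, 0)
  row 2: subtract 1×row3 = (0, 0, 1, 0)

pivot columns: 0, 1, 2, 3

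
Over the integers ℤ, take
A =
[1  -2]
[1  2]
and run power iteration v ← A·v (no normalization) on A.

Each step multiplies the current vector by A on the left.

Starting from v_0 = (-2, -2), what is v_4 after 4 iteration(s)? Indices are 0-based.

v_0 = (-2, -2).
v_1 = A·v_0 = (2, -6).
v_2 = A·v_1 = (14, -10).
v_3 = A·v_2 = (34, -6).
v_4 = A·v_3 = (46, 22).

v_4 = (46, 22)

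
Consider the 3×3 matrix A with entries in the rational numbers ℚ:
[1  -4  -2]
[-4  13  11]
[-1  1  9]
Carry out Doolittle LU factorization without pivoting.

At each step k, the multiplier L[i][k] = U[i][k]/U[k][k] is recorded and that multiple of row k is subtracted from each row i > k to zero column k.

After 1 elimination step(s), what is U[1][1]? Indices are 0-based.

k=0: U[0][0]=1
  eliminate (1,0): mult=-4, new row 1: (0, -3, 3); set L[1][0]=-4
  eliminate (2,0): mult=-1, new row 2: (0, -3, 7); set L[2][0]=-1

U[1][1] = -3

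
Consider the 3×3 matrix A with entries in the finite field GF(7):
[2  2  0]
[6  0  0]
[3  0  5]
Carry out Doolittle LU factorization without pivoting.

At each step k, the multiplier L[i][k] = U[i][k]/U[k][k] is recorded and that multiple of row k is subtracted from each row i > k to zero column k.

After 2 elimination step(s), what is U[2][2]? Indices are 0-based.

k=0: U[0][0]=2
  eliminate (1,0): mult=3, new row 1: (0, 1, 0); set L[1][0]=3
  eliminate (2,0): mult=5, new row 2: (0, 4, 5); set L[2][0]=5
k=1: U[1][1]=1
  eliminate (2,1): mult=4, new row 2: (0, 0, 5); set L[2][1]=4

U[2][2] = 5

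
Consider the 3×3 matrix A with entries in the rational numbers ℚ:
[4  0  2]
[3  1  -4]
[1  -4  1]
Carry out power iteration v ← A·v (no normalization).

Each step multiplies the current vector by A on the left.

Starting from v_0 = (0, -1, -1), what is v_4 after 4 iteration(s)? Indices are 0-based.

v_0 = (0, -1, -1).
v_1 = A·v_0 = (-2, 3, 3).
v_2 = A·v_1 = (-2, -15, -11).
v_3 = A·v_2 = (-30, 23, 47).
v_4 = A·v_3 = (-26, -255, -75).

v_4 = (-26, -255, -75)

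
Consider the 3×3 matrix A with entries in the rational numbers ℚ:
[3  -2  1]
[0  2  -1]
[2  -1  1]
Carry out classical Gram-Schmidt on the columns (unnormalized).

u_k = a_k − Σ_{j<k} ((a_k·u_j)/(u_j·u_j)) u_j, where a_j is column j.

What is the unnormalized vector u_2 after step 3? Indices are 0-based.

u_2 = (-12/53, -3/53, 18/53)

Step 1: u_0 = a_0 = (3, 0, 2).
Step 2: u_1 = a_1 − (-8/13)·u_0 = (-2/13, 2, 3/13).
Step 3: u_2 = a_2 − (5/13)·u_0 − (-25/53)·u_1 = (-12/53, -3/53, 18/53).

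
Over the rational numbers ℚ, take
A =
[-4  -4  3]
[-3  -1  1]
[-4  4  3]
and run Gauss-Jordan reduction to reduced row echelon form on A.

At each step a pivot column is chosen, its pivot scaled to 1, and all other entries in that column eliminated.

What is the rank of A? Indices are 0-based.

rank = 3

pivot(0,0)=-4: scale R0 → (1, 1, -3/4)
  clear (1,0): R1 −= (-3)R0 → (0, 2, -5/4)
  clear (2,0): R2 −= (-4)R0 → (0, 8, 0)
pivot(1,1)=2: scale R1 → (0, 1, -5/8)
  clear (0,1): R0 −= (1)R1 → (1, 0, -1/8)
  clear (2,1): R2 −= (8)R1 → (0, 0, 5)
pivot(2,2)=5: scale R2 → (0, 0, 1)
  clear (0,2): R0 −= (-1/8)R2 → (1, 0, 0)
  clear (1,2): R1 −= (-5/8)R2 → (0, 1, 0)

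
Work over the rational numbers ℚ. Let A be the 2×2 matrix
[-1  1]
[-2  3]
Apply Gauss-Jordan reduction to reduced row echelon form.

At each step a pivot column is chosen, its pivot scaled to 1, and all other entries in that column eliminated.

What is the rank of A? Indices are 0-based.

rank = 2

step 1: normalize row 0 (÷-1) = (1, -1)
  row 1: subtract -2×row0 = (0, 1)
step 2: normalize row 1 (÷1) = (0, 1)
  row 0: subtract -1×row1 = (1, 0)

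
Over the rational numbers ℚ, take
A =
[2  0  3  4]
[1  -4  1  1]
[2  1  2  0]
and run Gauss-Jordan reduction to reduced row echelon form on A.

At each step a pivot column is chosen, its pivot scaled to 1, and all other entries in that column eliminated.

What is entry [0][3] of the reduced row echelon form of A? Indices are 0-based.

M[0][3] = -11/3

step 1: normalize row 0 (÷2) = (1, 0, 3/2, 2)
  row 1: subtract 1×row0 = (0, -4, -1/2, -1)
  row 2: subtract 2×row0 = (0, 1, -1, -4)
step 2: normalize row 1 (÷-4) = (0, 1, 1/8, 1/4)
  row 2: subtract 1×row1 = (0, 0, -9/8, -17/4)
step 3: normalize row 2 (÷-9/8) = (0, 0, 1, 34/9)
  row 0: subtract 3/2×row2 = (1, 0, 0, -11/3)
  row 1: subtract 1/8×row2 = (0, 1, 0, -2/9)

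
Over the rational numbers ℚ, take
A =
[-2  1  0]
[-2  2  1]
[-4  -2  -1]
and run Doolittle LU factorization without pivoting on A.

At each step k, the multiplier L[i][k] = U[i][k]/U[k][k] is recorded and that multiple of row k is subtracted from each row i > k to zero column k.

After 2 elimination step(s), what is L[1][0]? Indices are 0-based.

L[1][0] = 1

k=0: U[0][0]=-2
  eliminate (1,0): mult=1, new row 1: (0, 1, 1); set L[1][0]=1
  eliminate (2,0): mult=2, new row 2: (0, -4, -1); set L[2][0]=2
k=1: U[1][1]=1
  eliminate (2,1): mult=-4, new row 2: (0, 0, 3); set L[2][1]=-4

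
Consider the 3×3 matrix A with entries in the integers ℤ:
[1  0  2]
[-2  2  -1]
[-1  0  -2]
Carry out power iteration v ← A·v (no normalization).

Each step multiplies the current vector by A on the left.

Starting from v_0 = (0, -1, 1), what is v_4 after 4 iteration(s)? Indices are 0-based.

v_0 = (0, -1, 1).
v_1 = A·v_0 = (2, -3, -2).
v_2 = A·v_1 = (-2, -8, 2).
v_3 = A·v_2 = (2, -14, -2).
v_4 = A·v_3 = (-2, -30, 2).

v_4 = (-2, -30, 2)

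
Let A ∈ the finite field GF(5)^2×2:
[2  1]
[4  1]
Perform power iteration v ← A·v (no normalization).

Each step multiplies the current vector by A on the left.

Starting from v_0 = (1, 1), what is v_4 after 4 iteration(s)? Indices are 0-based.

v_0 = (1, 1).
v_1 = A·v_0 = (3, 0).
v_2 = A·v_1 = (1, 2).
v_3 = A·v_2 = (4, 1).
v_4 = A·v_3 = (4, 2).

v_4 = (4, 2)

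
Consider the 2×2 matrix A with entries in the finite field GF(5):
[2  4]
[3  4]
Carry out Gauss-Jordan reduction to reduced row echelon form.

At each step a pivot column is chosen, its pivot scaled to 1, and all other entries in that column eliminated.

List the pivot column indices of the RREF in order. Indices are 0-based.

step 1: normalize row 0 (÷2) = (1, 2)
  row 1: subtract 3×row0 = (0, 3)
step 2: normalize row 1 (÷3) = (0, 1)
  row 0: subtract 2×row1 = (1, 0)

pivot columns: 0, 1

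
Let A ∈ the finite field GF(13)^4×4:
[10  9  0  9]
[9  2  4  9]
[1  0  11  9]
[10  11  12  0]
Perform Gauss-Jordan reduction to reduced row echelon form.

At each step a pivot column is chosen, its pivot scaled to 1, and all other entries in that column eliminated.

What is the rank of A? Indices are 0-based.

rank = 4

step 1: normalize row 0 (÷10) = (1, 10, 0, 10)
  row 1: subtract 9×row0 = (0, 3, 4, 10)
  row 2: subtract 1×row0 = (0, 3, 11, 12)
  row 3: subtract 10×row0 = (0, 2, 12, 4)
step 2: normalize row 1 (÷3) = (0, 1, 10, 12)
  row 0: subtract 10×row1 = (1, 0, 4, 7)
  row 2: subtract 3×row1 = (0, 0, 7, 2)
  row 3: subtract 2×row1 = (0, 0, 5, 6)
step 3: normalize row 2 (÷7) = (0, 0, 1, 4)
  row 0: subtract 4×row2 = (1, 0, 0, 4)
  row 1: subtract 10×row2 = (0, 1, 0, 11)
  row 3: subtract 5×row2 = (0, 0, 0, 12)
step 4: normalize row 3 (÷12) = (0, 0, 0, 1)
  row 0: subtract 4×row3 = (1, 0, 0, 0)
  row 1: subtract 11×row3 = (0, 1, 0, 0)
  row 2: subtract 4×row3 = (0, 0, 1, 0)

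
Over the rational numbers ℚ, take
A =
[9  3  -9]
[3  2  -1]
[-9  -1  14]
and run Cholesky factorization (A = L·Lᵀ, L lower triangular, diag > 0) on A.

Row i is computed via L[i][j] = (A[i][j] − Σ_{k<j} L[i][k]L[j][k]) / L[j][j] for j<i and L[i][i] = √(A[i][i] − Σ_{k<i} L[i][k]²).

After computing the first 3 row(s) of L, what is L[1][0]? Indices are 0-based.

L[1][0] = 1

Step 1: L[0][0] = √(9) = 3.
  L[1][0] = (3) / L[0][0] = 1.
Step 2: L[1][1] = √(1) = 1.
  L[2][0] = (-9) / L[0][0] = -3.
  L[2][1] = (2) / L[1][1] = 2.
Step 3: L[2][2] = √(1) = 1.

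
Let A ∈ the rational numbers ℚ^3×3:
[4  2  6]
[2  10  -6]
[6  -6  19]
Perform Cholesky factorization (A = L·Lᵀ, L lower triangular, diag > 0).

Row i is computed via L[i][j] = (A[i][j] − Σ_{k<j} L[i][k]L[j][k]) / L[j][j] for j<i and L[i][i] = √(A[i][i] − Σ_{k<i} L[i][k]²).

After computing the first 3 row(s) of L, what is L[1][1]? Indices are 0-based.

L[1][1] = 3

Step 1: L[0][0] = √(4) = 2.
  L[1][0] = (2) / L[0][0] = 1.
Step 2: L[1][1] = √(9) = 3.
  L[2][0] = (6) / L[0][0] = 3.
  L[2][1] = (-9) / L[1][1] = -3.
Step 3: L[2][2] = √(1) = 1.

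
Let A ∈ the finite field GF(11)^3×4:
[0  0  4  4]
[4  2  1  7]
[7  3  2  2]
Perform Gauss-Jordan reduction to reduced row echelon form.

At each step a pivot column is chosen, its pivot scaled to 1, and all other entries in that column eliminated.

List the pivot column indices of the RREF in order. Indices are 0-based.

pivot columns: 0, 1, 2

step 1: exchange rows 0,1
step 1: normalize row 0 (÷4) = (1, 6, 3, 10)
  row 2: subtract 7×row0 = (0, 5, 3, 9)
step 2: exchange rows 1,2
step 2: normalize row 1 (÷5) = (0, 1, 5, 4)
  row 0: subtract 6×row1 = (1, 0, 6, 8)
step 3: normalize row 2 (÷4) = (0, 0, 1, 1)
  row 0: subtract 6×row2 = (1, 0, 0, 2)
  row 1: subtract 5×row2 = (0, 1, 0, 10)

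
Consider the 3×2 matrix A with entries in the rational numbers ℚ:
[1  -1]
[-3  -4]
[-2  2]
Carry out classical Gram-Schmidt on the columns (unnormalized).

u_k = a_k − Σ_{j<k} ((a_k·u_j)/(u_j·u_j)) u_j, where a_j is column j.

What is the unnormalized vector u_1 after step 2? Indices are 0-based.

Step 1: u_0 = a_0 = (1, -3, -2).
Step 2: u_1 = a_1 − (1/2)·u_0 = (-3/2, -5/2, 3).

u_1 = (-3/2, -5/2, 3)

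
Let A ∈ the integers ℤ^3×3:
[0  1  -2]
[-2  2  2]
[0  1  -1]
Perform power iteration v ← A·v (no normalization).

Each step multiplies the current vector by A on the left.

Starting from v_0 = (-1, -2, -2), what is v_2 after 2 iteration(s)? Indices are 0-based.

v_0 = (-1, -2, -2).
v_1 = A·v_0 = (2, -6, 0).
v_2 = A·v_1 = (-6, -16, -6).

v_2 = (-6, -16, -6)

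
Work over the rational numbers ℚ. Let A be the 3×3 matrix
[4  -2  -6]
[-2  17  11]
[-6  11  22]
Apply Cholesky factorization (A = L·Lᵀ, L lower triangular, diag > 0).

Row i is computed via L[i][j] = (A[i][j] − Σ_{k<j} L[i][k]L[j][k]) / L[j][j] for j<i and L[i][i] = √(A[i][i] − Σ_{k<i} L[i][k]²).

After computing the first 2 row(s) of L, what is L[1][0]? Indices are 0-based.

L[1][0] = -1

Step 1: L[0][0] = √(4) = 2.
  L[1][0] = (-2) / L[0][0] = -1.
Step 2: L[1][1] = √(16) = 4.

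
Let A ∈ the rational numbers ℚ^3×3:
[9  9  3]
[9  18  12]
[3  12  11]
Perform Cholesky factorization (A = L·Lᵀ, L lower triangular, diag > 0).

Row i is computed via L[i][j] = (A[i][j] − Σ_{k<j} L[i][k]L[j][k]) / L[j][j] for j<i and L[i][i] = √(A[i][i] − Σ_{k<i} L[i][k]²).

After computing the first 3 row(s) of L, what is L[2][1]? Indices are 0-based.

L[2][1] = 3

Step 1: L[0][0] = √(9) = 3.
  L[1][0] = (9) / L[0][0] = 3.
Step 2: L[1][1] = √(9) = 3.
  L[2][0] = (3) / L[0][0] = 1.
  L[2][1] = (9) / L[1][1] = 3.
Step 3: L[2][2] = √(1) = 1.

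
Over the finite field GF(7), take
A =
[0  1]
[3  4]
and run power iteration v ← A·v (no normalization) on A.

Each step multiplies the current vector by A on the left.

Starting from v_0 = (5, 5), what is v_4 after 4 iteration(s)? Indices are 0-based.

v_4 = (4, 5)

v_0 = (5, 5).
v_1 = A·v_0 = (5, 0).
v_2 = A·v_1 = (0, 1).
v_3 = A·v_2 = (1, 4).
v_4 = A·v_3 = (4, 5).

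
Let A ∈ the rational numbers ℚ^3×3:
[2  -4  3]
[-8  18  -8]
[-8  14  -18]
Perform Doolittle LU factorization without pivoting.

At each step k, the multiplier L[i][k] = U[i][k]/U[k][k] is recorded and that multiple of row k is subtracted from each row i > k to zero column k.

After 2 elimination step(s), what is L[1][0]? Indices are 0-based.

L[1][0] = -4

Step 1: pivot at (0,0) is 2.
  row1 ← row1 − (-4)·row0  ⇒  L[1][0]=-4, U row1=(0, 2, 4)
  row2 ← row2 − (-4)·row0  ⇒  L[2][0]=-4, U row2=(0, -2, -6)
Step 2: pivot at (1,1) is 2.
  row2 ← row2 − (-1)·row1  ⇒  L[2][1]=-1, U row2=(0, 0, -2)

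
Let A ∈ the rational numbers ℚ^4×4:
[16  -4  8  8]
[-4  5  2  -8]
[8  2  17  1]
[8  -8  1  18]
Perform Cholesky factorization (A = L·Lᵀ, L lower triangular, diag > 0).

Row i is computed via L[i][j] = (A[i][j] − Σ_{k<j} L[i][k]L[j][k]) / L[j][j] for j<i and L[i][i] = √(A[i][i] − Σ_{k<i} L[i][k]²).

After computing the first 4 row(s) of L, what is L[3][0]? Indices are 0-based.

Step 1: L[0][0] = √(16) = 4.
  L[1][0] = (-4) / L[0][0] = -1.
Step 2: L[1][1] = √(4) = 2.
  L[2][0] = (8) / L[0][0] = 2.
  L[2][1] = (4) / L[1][1] = 2.
Step 3: L[2][2] = √(9) = 3.
  L[3][0] = (8) / L[0][0] = 2.
  L[3][1] = (-6) / L[1][1] = -3.
  L[3][2] = (3) / L[2][2] = 1.
Step 4: L[3][3] = √(4) = 2.

L[3][0] = 2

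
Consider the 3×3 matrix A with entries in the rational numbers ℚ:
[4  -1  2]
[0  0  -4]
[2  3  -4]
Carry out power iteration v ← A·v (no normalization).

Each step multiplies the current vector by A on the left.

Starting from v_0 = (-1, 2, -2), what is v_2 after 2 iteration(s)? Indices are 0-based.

v_0 = (-1, 2, -2).
v_1 = A·v_0 = (-10, 8, 12).
v_2 = A·v_1 = (-24, -48, -44).

v_2 = (-24, -48, -44)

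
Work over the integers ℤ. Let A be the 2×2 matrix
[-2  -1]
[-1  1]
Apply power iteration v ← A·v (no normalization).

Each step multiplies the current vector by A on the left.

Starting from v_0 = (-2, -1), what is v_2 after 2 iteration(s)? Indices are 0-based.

v_0 = (-2, -1).
v_1 = A·v_0 = (5, 1).
v_2 = A·v_1 = (-11, -4).

v_2 = (-11, -4)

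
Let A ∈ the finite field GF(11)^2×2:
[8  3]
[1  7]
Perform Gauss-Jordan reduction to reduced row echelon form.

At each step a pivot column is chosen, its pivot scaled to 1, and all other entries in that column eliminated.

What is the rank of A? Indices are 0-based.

rank = 2

step 1: normalize row 0 (÷8) = (1, 10)
  row 1: subtract 1×row0 = (0, 8)
step 2: normalize row 1 (÷8) = (0, 1)
  row 0: subtract 10×row1 = (1, 0)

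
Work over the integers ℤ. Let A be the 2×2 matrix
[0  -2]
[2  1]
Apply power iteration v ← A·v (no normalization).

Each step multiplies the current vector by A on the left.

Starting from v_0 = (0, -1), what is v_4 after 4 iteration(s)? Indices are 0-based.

v_4 = (-14, -5)

v_0 = (0, -1).
v_1 = A·v_0 = (2, -1).
v_2 = A·v_1 = (2, 3).
v_3 = A·v_2 = (-6, 7).
v_4 = A·v_3 = (-14, -5).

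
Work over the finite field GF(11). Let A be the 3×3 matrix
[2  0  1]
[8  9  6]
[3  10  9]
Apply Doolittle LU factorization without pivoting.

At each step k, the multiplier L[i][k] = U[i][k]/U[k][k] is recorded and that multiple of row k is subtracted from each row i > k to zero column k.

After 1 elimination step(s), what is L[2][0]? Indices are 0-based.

L[2][0] = 7

[col 0] pivot 2
  R1 -= 4*R0 → (0, 9, 2)  (L[1][0] := 4)
  R2 -= 7*R0 → (0, 10, 2)  (L[2][0] := 7)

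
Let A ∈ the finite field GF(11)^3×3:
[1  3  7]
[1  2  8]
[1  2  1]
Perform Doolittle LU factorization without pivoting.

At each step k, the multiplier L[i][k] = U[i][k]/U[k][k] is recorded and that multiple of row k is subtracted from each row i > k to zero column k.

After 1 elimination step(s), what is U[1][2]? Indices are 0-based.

[col 0] pivot 1
  R1 -= 1*R0 → (0, 10, 1)  (L[1][0] := 1)
  R2 -= 1*R0 → (0, 10, 5)  (L[2][0] := 1)

U[1][2] = 1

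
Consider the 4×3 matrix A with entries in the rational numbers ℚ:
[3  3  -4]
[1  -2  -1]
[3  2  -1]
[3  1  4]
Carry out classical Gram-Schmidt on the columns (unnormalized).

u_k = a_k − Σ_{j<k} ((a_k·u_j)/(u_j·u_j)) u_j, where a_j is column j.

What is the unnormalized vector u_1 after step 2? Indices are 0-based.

u_1 = (9/7, -18/7, 2/7, -5/7)

Step 1: u_0 = a_0 = (3, 1, 3, 3).
Step 2: u_1 = a_1 − (4/7)·u_0 = (9/7, -18/7, 2/7, -5/7).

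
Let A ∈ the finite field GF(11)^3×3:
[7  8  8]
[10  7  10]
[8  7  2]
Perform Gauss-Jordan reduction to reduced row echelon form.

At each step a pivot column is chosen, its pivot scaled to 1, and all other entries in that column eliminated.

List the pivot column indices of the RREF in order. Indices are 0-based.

step 1: normalize row 0 (÷7) = (1, 9, 9)
  row 1: subtract 10×row0 = (0, 5, 8)
  row 2: subtract 8×row0 = (0, 1, 7)
step 2: normalize row 1 (÷5) = (0, 1, 6)
  row 0: subtract 9×row1 = (1, 0, 10)
  row 2: subtract 1×row1 = (0, 0, 1)
step 3: normalize row 2 (÷1) = (0, 0, 1)
  row 0: subtract 10×row2 = (1, 0, 0)
  row 1: subtract 6×row2 = (0, 1, 0)

pivot columns: 0, 1, 2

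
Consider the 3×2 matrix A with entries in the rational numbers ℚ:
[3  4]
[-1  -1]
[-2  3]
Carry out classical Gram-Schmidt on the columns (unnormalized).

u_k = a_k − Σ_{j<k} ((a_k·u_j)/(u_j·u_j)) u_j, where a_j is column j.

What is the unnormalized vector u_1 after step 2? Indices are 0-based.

Step 1: u_0 = a_0 = (3, -1, -2).
Step 2: u_1 = a_1 − (1/2)·u_0 = (5/2, -1/2, 4).

u_1 = (5/2, -1/2, 4)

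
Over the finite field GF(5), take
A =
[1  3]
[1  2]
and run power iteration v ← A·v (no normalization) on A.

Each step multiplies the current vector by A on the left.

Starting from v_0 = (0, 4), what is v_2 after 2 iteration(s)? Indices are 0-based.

v_0 = (0, 4).
v_1 = A·v_0 = (2, 3).
v_2 = A·v_1 = (1, 3).

v_2 = (1, 3)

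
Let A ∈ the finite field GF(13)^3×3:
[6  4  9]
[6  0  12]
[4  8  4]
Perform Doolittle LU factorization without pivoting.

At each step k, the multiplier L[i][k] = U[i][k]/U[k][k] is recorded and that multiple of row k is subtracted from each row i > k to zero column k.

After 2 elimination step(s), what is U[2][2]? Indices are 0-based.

U[2][2] = 2

Step 1: pivot at (0,0) is 6.
  row1 ← row1 − (1)·row0  ⇒  L[1][0]=1, U row1=(0, 9, 3)
  row2 ← row2 − (5)·row0  ⇒  L[2][0]=5, U row2=(0, 1, 11)
Step 2: pivot at (1,1) is 9.
  row2 ← row2 − (3)·row1  ⇒  L[2][1]=3, U row2=(0, 0, 2)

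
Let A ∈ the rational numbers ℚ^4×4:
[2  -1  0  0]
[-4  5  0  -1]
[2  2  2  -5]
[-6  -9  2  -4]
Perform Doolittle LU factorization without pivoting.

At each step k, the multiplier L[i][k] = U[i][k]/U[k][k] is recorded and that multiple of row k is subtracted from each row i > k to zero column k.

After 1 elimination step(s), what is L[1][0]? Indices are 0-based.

[col 0] pivot 2
  R1 -= -2*R0 → (0, 3, 0, -1)  (L[1][0] := -2)
  R2 -= 1*R0 → (0, 3, 2, -5)  (L[2][0] := 1)
  R3 -= -3*R0 → (0, -12, 2, -4)  (L[3][0] := -3)

L[1][0] = -2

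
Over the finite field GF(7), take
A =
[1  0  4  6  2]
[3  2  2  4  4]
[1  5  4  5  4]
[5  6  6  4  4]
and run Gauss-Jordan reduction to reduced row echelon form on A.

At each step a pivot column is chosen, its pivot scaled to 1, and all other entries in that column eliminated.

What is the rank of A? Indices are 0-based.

pivot(0,0)=1: scale R0 → (1, 0, 4, 6, 2)
  clear (1,0): R1 −= (3)R0 → (0, 2, 4, 0, 5)
  clear (2,0): R2 −= (1)R0 → (0, 5, 0, 6, 2)
  clear (3,0): R3 −= (5)R0 → (0, 6, 0, 2, 1)
pivot(1,1)=2: scale R1 → (0, 1, 2, 0, 6)
  clear (2,1): R2 −= (5)R1 → (0, 0, 4, 6, 0)
  clear (3,1): R3 −= (6)R1 → (0, 0, 2, 2, 0)
pivot(2,2)=4: scale R2 → (0, 0, 1, 5, 0)
  clear (0,2): R0 −= (4)R2 → (1, 0, 0, 0, 2)
  clear (1,2): R1 −= (2)R2 → (0, 1, 0, 4, 6)
  clear (3,2): R3 −= (2)R2 → (0, 0, 0, 6, 0)
pivot(3,3)=6: scale R3 → (0, 0, 0, 1, 0)
  clear (1,3): R1 −= (4)R3 → (0, 1, 0, 0, 6)
  clear (2,3): R2 −= (5)R3 → (0, 0, 1, 0, 0)

rank = 4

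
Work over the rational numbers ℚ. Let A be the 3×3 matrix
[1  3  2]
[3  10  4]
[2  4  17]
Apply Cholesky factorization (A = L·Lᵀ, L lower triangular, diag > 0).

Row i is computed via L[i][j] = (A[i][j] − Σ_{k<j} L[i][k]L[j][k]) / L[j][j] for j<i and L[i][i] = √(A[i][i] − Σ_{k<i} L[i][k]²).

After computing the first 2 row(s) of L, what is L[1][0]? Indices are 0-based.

L[1][0] = 3

Step 1: L[0][0] = √(1) = 1.
  L[1][0] = (3) / L[0][0] = 3.
Step 2: L[1][1] = √(1) = 1.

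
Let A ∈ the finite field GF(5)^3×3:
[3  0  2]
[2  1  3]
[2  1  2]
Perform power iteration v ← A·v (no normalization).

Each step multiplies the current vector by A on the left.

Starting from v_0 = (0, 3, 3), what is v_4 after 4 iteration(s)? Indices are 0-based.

v_0 = (0, 3, 3).
v_1 = A·v_0 = (1, 2, 4).
v_2 = A·v_1 = (1, 1, 2).
v_3 = A·v_2 = (2, 4, 2).
v_4 = A·v_3 = (0, 4, 2).

v_4 = (0, 4, 2)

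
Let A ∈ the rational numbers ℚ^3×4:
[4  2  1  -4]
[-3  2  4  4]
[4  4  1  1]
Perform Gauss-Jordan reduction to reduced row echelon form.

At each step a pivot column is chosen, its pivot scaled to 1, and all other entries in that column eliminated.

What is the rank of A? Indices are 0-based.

pivot(0,0)=4: scale R0 → (1, 1/2, 1/4, -1)
  clear (1,0): R1 −= (-3)R0 → (0, 7/2, 19/4, 1)
  clear (2,0): R2 −= (4)R0 → (0, 2, 0, 5)
pivot(1,1)=7/2: scale R1 → (0, 1, 19/14, 2/7)
  clear (0,1): R0 −= (1/2)R1 → (1, 0, -3/7, -8/7)
  clear (2,1): R2 −= (2)R1 → (0, 0, -19/7, 31/7)
pivot(2,2)=-19/7: scale R2 → (0, 0, 1, -31/19)
  clear (0,2): R0 −= (-3/7)R2 → (1, 0, 0, -35/19)
  clear (1,2): R1 −= (19/14)R2 → (0, 1, 0, 5/2)

rank = 3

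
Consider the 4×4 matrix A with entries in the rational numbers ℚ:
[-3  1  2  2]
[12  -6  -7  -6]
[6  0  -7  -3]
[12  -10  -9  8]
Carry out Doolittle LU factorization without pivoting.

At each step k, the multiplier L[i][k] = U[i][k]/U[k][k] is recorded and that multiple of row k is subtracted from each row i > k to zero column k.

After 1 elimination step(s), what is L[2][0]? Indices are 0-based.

L[2][0] = -2

Step 1: pivot at (0,0) is -3.
  row1 ← row1 − (-4)·row0  ⇒  L[1][0]=-4, U row1=(0, -2, 1, 2)
  row2 ← row2 − (-2)·row0  ⇒  L[2][0]=-2, U row2=(0, 2, -3, 1)
  row3 ← row3 − (-4)·row0  ⇒  L[3][0]=-4, U row3=(0, -6, -1, 16)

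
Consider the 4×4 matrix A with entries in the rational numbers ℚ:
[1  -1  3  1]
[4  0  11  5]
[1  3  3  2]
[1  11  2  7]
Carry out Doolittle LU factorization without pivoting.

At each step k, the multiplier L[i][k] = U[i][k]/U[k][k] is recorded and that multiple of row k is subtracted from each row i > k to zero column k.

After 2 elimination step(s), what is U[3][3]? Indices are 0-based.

[col 0] pivot 1
  R1 -= 4*R0 → (0, 4, -1, 1)  (L[1][0] := 4)
  R2 -= 1*R0 → (0, 4, 0, 1)  (L[2][0] := 1)
  R3 -= 1*R0 → (0, 12, -1, 6)  (L[3][0] := 1)
[col 1] pivot 4
  R2 -= 1*R1 → (0, 0, 1, 0)  (L[2][1] := 1)
  R3 -= 3*R1 → (0, 0, 2, 3)  (L[3][1] := 3)

U[3][3] = 3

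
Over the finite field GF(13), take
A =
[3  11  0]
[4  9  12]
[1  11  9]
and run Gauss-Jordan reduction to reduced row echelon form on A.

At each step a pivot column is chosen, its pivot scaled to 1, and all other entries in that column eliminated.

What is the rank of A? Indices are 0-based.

rank = 3

[1] R0 /= 3  ⇒  (1, 8, 0)
     R1 -= 4·R0  ⇒  (0, 3, 12)
     R2 -= 1·R0  ⇒  (0, 3, 9)
[2] R1 /= 3  ⇒  (0, 1, 4)
     R0 -= 8·R1  ⇒  (1, 0, 7)
     R2 -= 3·R1  ⇒  (0, 0, 10)
[3] R2 /= 10  ⇒  (0, 0, 1)
     R0 -= 7·R2  ⇒  (1, 0, 0)
     R1 -= 4·R2  ⇒  (0, 1, 0)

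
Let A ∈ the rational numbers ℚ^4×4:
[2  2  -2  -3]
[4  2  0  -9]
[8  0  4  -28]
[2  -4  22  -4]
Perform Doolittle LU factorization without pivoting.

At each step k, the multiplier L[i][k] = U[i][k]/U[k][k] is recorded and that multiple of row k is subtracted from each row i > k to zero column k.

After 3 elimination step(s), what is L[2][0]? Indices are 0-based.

L[2][0] = 4

[col 0] pivot 2
  R1 -= 2*R0 → (0, -2, 4, -3)  (L[1][0] := 2)
  R2 -= 4*R0 → (0, -8, 12, -16)  (L[2][0] := 4)
  R3 -= 1*R0 → (0, -6, 24, -1)  (L[3][0] := 1)
[col 1] pivot -2
  R2 -= 4*R1 → (0, 0, -4, -4)  (L[2][1] := 4)
  R3 -= 3*R1 → (0, 0, 12, 8)  (L[3][1] := 3)
[col 2] pivot -4
  R3 -= -3*R2 → (0, 0, 0, -4)  (L[3][2] := -3)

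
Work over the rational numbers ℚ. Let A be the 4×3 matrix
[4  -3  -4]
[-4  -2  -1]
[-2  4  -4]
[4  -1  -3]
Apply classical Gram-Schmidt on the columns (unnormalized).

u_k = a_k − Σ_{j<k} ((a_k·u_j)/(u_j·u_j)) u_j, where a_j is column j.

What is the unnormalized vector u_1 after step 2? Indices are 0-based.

u_1 = (-23/13, -42/13, 44/13, 3/13)

Step 1: u_0 = a_0 = (4, -4, -2, 4).
Step 2: u_1 = a_1 − (-4/13)·u_0 = (-23/13, -42/13, 44/13, 3/13).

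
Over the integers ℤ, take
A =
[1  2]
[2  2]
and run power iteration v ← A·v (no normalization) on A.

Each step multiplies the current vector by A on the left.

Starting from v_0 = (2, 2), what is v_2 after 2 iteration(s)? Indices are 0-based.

v_2 = (22, 28)

v_0 = (2, 2).
v_1 = A·v_0 = (6, 8).
v_2 = A·v_1 = (22, 28).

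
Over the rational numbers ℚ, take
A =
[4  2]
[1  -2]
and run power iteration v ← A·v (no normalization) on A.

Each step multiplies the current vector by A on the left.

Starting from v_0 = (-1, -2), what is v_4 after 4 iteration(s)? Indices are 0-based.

v_4 = (-524, -136)

v_0 = (-1, -2).
v_1 = A·v_0 = (-8, 3).
v_2 = A·v_1 = (-26, -14).
v_3 = A·v_2 = (-132, 2).
v_4 = A·v_3 = (-524, -136).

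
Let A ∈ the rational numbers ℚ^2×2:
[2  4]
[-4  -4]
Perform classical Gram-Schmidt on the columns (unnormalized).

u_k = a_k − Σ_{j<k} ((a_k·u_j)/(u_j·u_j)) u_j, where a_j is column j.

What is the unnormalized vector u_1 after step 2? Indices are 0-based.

u_1 = (8/5, 4/5)

Step 1: u_0 = a_0 = (2, -4).
Step 2: u_1 = a_1 − (6/5)·u_0 = (8/5, 4/5).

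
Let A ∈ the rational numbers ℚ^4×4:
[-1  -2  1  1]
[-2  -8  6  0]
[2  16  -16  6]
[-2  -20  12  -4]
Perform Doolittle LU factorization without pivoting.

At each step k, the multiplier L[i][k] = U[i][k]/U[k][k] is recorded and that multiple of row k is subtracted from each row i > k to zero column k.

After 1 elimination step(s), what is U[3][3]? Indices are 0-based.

U[3][3] = -6

Step 1: pivot at (0,0) is -1.
  row1 ← row1 − (2)·row0  ⇒  L[1][0]=2, U row1=(0, -4, 4, -2)
  row2 ← row2 − (-2)·row0  ⇒  L[2][0]=-2, U row2=(0, 12, -14, 8)
  row3 ← row3 − (2)·row0  ⇒  L[3][0]=2, U row3=(0, -16, 10, -6)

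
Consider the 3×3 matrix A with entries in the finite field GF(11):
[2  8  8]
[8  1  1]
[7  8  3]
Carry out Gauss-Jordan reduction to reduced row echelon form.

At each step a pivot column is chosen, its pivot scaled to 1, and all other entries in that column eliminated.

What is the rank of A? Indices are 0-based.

[1] R0 /= 2  ⇒  (1, 4, 4)
     R1 -= 8·R0  ⇒  (0, 2, 2)
     R2 -= 7·R0  ⇒  (0, 2, 8)
[2] R1 /= 2  ⇒  (0, 1, 1)
     R0 -= 4·R1  ⇒  (1, 0, 0)
     R2 -= 2·R1  ⇒  (0, 0, 6)
[3] R2 /= 6  ⇒  (0, 0, 1)
     R1 -= 1·R2  ⇒  (0, 1, 0)

rank = 3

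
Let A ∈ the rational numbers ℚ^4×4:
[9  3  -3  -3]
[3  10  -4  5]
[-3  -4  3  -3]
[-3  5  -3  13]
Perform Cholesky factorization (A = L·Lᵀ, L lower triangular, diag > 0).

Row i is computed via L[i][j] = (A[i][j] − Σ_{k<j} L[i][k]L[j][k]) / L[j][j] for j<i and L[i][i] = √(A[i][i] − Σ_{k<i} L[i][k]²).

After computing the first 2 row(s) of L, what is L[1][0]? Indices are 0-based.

Step 1: L[0][0] = √(9) = 3.
  L[1][0] = (3) / L[0][0] = 1.
Step 2: L[1][1] = √(9) = 3.

L[1][0] = 1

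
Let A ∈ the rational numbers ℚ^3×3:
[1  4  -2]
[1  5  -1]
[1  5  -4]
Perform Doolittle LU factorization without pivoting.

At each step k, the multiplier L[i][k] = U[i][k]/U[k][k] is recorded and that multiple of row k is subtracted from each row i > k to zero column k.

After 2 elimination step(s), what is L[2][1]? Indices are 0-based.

L[2][1] = 1

Step 1: pivot at (0,0) is 1.
  row1 ← row1 − (1)·row0  ⇒  L[1][0]=1, U row1=(0, 1, 1)
  row2 ← row2 − (1)·row0  ⇒  L[2][0]=1, U row2=(0, 1, -2)
Step 2: pivot at (1,1) is 1.
  row2 ← row2 − (1)·row1  ⇒  L[2][1]=1, U row2=(0, 0, -3)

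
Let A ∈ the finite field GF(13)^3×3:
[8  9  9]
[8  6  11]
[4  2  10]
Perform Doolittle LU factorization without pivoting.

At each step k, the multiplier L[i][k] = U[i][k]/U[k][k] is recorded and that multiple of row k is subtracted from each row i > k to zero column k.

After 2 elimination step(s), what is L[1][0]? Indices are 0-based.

L[1][0] = 1

Step 1: pivot at (0,0) is 8.
  row1 ← row1 − (1)·row0  ⇒  L[1][0]=1, U row1=(0, 10, 2)
  row2 ← row2 − (7)·row0  ⇒  L[2][0]=7, U row2=(0, 4, 12)
Step 2: pivot at (1,1) is 10.
  row2 ← row2 − (3)·row1  ⇒  L[2][1]=3, U row2=(0, 0, 6)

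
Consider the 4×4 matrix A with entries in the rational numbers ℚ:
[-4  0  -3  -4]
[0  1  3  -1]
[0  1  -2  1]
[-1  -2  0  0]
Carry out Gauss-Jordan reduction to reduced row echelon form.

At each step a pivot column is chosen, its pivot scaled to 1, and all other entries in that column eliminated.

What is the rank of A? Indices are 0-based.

rank = 4

step 1: normalize row 0 (÷-4) = (1, 0, 3/4, 1)
  row 3: subtract -1×row0 = (0, -2, 3/4, 1)
step 2: normalize row 1 (÷1) = (0, 1, 3, -1)
  row 2: subtract 1×row1 = (0, 0, -5, 2)
  row 3: subtract -2×row1 = (0, 0, 27/4, -1)
step 3: normalize row 2 (÷-5) = (0, 0, 1, -2/5)
  row 0: subtract 3/4×row2 = (1, 0, 0, 13/10)
  row 1: subtract 3×row2 = (0, 1, 0, 1/5)
  row 3: subtract 27/4×row2 = (0, 0, 0, 17/10)
step 4: normalize row 3 (÷17/10) = (0, 0, 0, 1)
  row 0: subtract 13/10×row3 = (1, 0, 0, 0)
  row 1: subtract 1/5×row3 = (0, 1, 0, 0)
  row 2: subtract -2/5×row3 = (0, 0, 1, 0)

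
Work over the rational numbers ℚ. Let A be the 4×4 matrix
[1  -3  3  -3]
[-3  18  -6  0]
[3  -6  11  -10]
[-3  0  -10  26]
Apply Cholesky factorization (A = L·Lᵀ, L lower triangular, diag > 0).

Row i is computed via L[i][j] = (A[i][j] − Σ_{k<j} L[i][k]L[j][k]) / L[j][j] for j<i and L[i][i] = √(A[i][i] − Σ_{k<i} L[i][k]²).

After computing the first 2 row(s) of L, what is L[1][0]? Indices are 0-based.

L[1][0] = -3

Step 1: L[0][0] = √(1) = 1.
  L[1][0] = (-3) / L[0][0] = -3.
Step 2: L[1][1] = √(9) = 3.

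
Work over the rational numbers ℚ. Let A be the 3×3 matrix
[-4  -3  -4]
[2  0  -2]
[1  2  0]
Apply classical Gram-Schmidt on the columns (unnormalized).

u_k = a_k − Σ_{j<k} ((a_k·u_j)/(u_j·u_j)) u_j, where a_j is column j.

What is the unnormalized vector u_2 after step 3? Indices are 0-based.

Step 1: u_0 = a_0 = (-4, 2, 1).
Step 2: u_1 = a_1 − (2/3)·u_0 = (-1/3, -4/3, 4/3).
Step 3: u_2 = a_2 − (4/7)·u_0 − (12/11)·u_1 = (-104/77, -130/77, -156/77).

u_2 = (-104/77, -130/77, -156/77)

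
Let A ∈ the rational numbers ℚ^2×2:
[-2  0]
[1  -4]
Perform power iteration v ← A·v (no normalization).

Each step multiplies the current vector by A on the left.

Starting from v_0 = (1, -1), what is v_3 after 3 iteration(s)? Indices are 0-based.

v_3 = (-8, 92)

v_0 = (1, -1).
v_1 = A·v_0 = (-2, 5).
v_2 = A·v_1 = (4, -22).
v_3 = A·v_2 = (-8, 92).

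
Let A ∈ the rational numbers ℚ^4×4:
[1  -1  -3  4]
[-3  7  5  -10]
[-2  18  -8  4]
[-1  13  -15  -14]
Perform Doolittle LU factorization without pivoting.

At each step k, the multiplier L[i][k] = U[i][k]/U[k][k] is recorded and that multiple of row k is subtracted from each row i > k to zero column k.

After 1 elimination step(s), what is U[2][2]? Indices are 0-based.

Step 1: pivot at (0,0) is 1.
  row1 ← row1 − (-3)·row0  ⇒  L[1][0]=-3, U row1=(0, 4, -4, 2)
  row2 ← row2 − (-2)·row0  ⇒  L[2][0]=-2, U row2=(0, 16, -14, 12)
  row3 ← row3 − (-1)·row0  ⇒  L[3][0]=-1, U row3=(0, 12, -18, -10)

U[2][2] = -14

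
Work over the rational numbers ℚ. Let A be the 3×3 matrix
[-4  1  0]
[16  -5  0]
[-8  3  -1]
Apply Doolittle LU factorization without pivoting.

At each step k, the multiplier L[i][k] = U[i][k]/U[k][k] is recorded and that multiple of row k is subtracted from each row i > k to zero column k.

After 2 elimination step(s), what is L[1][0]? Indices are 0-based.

L[1][0] = -4

k=0: U[0][0]=-4
  eliminate (1,0): mult=-4, new row 1: (0, -1, 0); set L[1][0]=-4
  eliminate (2,0): mult=2, new row 2: (0, 1, -1); set L[2][0]=2
k=1: U[1][1]=-1
  eliminate (2,1): mult=-1, new row 2: (0, 0, -1); set L[2][1]=-1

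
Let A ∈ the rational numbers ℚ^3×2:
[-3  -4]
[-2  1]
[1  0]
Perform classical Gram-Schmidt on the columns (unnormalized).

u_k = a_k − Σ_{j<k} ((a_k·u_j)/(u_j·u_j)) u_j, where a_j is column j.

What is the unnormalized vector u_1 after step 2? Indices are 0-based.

Step 1: u_0 = a_0 = (-3, -2, 1).
Step 2: u_1 = a_1 − (5/7)·u_0 = (-13/7, 17/7, -5/7).

u_1 = (-13/7, 17/7, -5/7)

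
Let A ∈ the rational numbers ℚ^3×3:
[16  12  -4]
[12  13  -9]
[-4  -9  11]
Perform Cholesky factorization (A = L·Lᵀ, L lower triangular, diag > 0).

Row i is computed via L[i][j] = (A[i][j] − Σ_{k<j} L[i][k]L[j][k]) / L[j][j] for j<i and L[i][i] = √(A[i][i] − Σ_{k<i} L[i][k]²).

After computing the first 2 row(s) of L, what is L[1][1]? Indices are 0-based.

Step 1: L[0][0] = √(16) = 4.
  L[1][0] = (12) / L[0][0] = 3.
Step 2: L[1][1] = √(4) = 2.

L[1][1] = 2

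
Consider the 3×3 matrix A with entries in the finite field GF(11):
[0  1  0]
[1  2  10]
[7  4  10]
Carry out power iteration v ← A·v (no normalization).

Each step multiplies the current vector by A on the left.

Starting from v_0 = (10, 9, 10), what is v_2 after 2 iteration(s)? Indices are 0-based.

v_2 = (7, 4, 6)

v_0 = (10, 9, 10).
v_1 = A·v_0 = (9, 7, 8).
v_2 = A·v_1 = (7, 4, 6).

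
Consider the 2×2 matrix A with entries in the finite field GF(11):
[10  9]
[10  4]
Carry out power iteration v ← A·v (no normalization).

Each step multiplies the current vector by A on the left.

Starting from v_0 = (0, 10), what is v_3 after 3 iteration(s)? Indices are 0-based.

v_0 = (0, 10).
v_1 = A·v_0 = (2, 7).
v_2 = A·v_1 = (6, 4).
v_3 = A·v_2 = (8, 10).

v_3 = (8, 10)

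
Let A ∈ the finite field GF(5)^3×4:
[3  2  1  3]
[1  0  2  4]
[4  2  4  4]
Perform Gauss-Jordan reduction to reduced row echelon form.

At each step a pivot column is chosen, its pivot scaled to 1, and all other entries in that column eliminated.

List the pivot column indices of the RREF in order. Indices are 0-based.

pivot columns: 0, 1, 2

step 1: normalize row 0 (÷3) = (1, 4, 2, 1)
  row 1: subtract 1×row0 = (0, 1, 0, 3)
  row 2: subtract 4×row0 = (0, 1, 1, 0)
step 2: normalize row 1 (÷1) = (0, 1, 0, 3)
  row 0: subtract 4×row1 = (1, 0, 2, 4)
  row 2: subtract 1×row1 = (0, 0, 1, 2)
step 3: normalize row 2 (÷1) = (0, 0, 1, 2)
  row 0: subtract 2×row2 = (1, 0, 0, 0)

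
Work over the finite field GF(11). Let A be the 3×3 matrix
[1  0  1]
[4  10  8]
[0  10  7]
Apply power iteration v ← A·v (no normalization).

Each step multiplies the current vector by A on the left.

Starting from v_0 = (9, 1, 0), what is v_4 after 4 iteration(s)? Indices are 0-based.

v_0 = (9, 1, 0).
v_1 = A·v_0 = (9, 2, 10).
v_2 = A·v_1 = (8, 4, 2).
v_3 = A·v_2 = (10, 0, 10).
v_4 = A·v_3 = (9, 10, 4).

v_4 = (9, 10, 4)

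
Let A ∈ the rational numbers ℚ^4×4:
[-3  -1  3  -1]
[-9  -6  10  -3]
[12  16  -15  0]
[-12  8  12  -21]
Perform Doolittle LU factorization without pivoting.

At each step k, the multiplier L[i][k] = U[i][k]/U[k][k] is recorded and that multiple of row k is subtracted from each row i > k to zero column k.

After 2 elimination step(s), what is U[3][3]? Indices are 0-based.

U[3][3] = -17

[col 0] pivot -3
  R1 -= 3*R0 → (0, -3, 1, 0)  (L[1][0] := 3)
  R2 -= -4*R0 → (0, 12, -3, -4)  (L[2][0] := -4)
  R3 -= 4*R0 → (0, 12, 0, -17)  (L[3][0] := 4)
[col 1] pivot -3
  R2 -= -4*R1 → (0, 0, 1, -4)  (L[2][1] := -4)
  R3 -= -4*R1 → (0, 0, 4, -17)  (L[3][1] := -4)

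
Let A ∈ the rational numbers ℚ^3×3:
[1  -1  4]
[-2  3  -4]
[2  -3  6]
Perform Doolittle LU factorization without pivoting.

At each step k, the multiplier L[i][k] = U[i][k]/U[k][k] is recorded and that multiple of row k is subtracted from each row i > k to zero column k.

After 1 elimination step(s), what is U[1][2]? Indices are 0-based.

Step 1: pivot at (0,0) is 1.
  row1 ← row1 − (-2)·row0  ⇒  L[1][0]=-2, U row1=(0, 1, 4)
  row2 ← row2 − (2)·row0  ⇒  L[2][0]=2, U row2=(0, -1, -2)

U[1][2] = 4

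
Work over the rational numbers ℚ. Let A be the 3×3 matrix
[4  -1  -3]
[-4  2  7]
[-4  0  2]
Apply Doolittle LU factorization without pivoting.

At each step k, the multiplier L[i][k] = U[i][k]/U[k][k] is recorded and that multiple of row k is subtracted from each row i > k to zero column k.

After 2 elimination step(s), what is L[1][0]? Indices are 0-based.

[col 0] pivot 4
  R1 -= -1*R0 → (0, 1, 4)  (L[1][0] := -1)
  R2 -= -1*R0 → (0, -1, -1)  (L[2][0] := -1)
[col 1] pivot 1
  R2 -= -1*R1 → (0, 0, 3)  (L[2][1] := -1)

L[1][0] = -1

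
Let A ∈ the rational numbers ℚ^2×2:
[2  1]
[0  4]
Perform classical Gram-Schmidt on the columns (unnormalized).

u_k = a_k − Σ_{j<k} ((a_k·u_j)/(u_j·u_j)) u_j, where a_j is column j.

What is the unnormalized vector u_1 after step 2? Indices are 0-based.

u_1 = (0, 4)

Step 1: u_0 = a_0 = (2, 0).
Step 2: u_1 = a_1 − (1/2)·u_0 = (0, 4).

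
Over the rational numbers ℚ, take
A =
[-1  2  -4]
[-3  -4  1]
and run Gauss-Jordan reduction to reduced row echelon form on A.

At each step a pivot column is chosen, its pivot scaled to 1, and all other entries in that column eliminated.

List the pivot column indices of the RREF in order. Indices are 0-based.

pivot columns: 0, 1

step 1: normalize row 0 (÷-1) = (1, -2, 4)
  row 1: subtract -3×row0 = (0, -10, 13)
step 2: normalize row 1 (÷-10) = (0, 1, -13/10)
  row 0: subtract -2×row1 = (1, 0, 7/5)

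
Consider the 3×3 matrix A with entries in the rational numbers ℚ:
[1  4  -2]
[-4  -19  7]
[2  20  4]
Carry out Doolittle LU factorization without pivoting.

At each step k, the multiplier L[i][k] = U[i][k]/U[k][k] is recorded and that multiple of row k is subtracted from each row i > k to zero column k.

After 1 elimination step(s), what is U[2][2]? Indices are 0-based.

[col 0] pivot 1
  R1 -= -4*R0 → (0, -3, -1)  (L[1][0] := -4)
  R2 -= 2*R0 → (0, 12, 8)  (L[2][0] := 2)

U[2][2] = 8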